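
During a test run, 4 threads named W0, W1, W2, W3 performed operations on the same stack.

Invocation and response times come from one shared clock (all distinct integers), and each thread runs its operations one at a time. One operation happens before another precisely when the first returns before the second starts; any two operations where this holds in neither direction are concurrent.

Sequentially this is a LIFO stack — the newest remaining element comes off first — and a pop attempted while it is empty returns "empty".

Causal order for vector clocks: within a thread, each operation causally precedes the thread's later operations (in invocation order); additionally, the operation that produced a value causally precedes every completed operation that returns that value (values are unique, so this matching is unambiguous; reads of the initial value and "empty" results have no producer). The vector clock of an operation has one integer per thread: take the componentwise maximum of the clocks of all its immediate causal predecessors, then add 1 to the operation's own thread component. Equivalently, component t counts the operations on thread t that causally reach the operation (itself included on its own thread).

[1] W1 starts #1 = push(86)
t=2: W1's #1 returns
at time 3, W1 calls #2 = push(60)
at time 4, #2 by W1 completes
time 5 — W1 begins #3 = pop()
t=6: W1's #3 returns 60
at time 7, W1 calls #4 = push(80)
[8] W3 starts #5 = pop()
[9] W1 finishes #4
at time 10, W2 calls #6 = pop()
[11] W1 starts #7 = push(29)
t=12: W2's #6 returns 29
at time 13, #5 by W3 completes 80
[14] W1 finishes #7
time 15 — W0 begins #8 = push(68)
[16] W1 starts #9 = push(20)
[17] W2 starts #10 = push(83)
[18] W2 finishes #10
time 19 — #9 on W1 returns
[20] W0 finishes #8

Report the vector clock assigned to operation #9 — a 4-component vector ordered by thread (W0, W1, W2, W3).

(0, 6, 0, 0)

root op #1, invoked 1: fresh clock plus W1's own tick → (0, 1, 0, 0)
root op #8, invoked 15: fresh clock plus W0's own tick → (1, 0, 0, 0)
merge at #2 (invoked 3): VC(#1)=(0, 1, 0, 0), own-thread bump on W1 → (0, 2, 0, 0)
merge at #3 (invoked 5): VC(#2)=(0, 2, 0, 0), own-thread bump on W1 → (0, 3, 0, 0)
merge at #4 (invoked 7): VC(#3)=(0, 3, 0, 0), own-thread bump on W1 → (0, 4, 0, 0)
merge at #5 (invoked 8): VC(#4)=(0, 4, 0, 0), own-thread bump on W3 → (0, 4, 0, 1)
merge at #7 (invoked 11): VC(#4)=(0, 4, 0, 0), own-thread bump on W1 → (0, 5, 0, 0)
merge at #6 (invoked 10): VC(#7)=(0, 5, 0, 0), own-thread bump on W2 → (0, 5, 1, 0)
merge at #9 (invoked 16): VC(#7)=(0, 5, 0, 0), own-thread bump on W1 → (0, 6, 0, 0)
merge at #10 (invoked 17): VC(#6)=(0, 5, 1, 0), own-thread bump on W2 → (0, 5, 2, 0)
target: VC(#9) = (0, 6, 0, 0)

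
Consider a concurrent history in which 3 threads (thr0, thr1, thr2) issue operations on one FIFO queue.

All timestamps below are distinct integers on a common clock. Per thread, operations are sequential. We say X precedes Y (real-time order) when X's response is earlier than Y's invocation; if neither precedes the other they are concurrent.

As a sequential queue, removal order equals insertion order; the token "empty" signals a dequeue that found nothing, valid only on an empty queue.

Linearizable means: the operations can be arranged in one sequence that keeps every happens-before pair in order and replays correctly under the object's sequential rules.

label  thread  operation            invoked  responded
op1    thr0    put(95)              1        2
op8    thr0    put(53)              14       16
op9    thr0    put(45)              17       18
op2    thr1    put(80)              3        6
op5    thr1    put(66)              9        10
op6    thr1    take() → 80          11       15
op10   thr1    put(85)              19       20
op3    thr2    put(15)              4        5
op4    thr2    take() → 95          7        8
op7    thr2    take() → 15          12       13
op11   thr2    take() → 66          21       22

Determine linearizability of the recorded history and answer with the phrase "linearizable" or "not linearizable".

a witness: op1, op2, op3, op4, op5, op6, op7, op8, op9, op10, op11
after step 1 (op1 put(95)): queue <95>
after step 2 (op2 put(80)): queue <95,80>
after step 3 (op3 put(15)): queue <95,80,15>
after step 4 (op4 take() → 95): queue <80,15>
after step 5 (op5 put(66)): queue <80,15,66>
after step 6 (op6 take() → 80): queue <15,66>
after step 7 (op7 take() → 15): queue <66>
after step 8 (op8 put(53)): queue <66,53>
after step 9 (op9 put(45)): queue <66,53,45>
after step 10 (op10 put(85)): queue <66,53,45,85>
after step 11 (op11 take() → 66): queue <53,45,85>

linearizable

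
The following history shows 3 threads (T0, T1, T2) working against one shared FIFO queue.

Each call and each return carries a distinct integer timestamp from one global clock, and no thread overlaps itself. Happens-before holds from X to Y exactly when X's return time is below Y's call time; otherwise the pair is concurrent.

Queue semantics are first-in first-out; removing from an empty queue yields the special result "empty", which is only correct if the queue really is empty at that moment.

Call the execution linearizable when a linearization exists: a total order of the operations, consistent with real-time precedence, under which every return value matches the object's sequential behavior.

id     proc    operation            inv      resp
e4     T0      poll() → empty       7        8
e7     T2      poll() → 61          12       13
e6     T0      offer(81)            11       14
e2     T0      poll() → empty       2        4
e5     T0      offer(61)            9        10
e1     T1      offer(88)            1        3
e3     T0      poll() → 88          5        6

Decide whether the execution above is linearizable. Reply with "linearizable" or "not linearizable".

one valid linearization: e2, e1, e3, e4, e5, e6, e7
after step 1 (e2 poll() → empty): queue <>
after step 2 (e1 offer(88)): queue <88>
after step 3 (e3 poll() → 88): queue <>
after step 4 (e4 poll() → empty): queue <>
after step 5 (e5 offer(61)): queue <61>
after step 6 (e6 offer(81)): queue <61,81>
after step 7 (e7 poll() → 61): queue <81>

linearizable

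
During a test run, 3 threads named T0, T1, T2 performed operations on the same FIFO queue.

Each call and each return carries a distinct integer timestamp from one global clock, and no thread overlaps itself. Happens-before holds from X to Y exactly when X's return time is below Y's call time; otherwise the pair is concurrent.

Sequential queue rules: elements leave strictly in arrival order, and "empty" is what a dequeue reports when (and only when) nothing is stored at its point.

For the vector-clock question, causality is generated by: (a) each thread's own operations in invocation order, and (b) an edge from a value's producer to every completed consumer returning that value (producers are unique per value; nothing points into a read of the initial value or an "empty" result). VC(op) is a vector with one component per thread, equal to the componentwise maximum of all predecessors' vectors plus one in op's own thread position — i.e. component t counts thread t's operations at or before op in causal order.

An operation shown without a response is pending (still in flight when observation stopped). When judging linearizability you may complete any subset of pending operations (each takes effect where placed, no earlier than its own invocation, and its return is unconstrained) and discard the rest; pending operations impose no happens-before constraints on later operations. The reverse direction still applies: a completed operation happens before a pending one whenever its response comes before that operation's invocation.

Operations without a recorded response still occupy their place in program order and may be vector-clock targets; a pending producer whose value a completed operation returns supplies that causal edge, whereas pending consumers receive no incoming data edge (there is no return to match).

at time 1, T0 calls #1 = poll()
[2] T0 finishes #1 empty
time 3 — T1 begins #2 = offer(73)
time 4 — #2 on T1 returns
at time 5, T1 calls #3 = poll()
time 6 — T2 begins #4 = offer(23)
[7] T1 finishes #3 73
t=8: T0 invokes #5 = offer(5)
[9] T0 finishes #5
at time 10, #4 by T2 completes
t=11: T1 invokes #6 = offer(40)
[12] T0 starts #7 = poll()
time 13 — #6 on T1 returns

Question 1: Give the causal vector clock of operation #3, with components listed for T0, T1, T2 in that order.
no predecessors for #4 (invoked 6): T2 increments from zero → (0, 0, 1)
no predecessors for #2 (invoked 3): T1 increments from zero → (0, 1, 0)
no predecessors for #1 (invoked 1): T0 increments from zero → (1, 0, 0)
merge at #3 (invoked 5): VC(#2)=(0, 1, 0), own-thread bump on T1 → (0, 2, 0)
merge at #5 (invoked 8): VC(#1)=(1, 0, 0), own-thread bump on T0 → (2, 0, 0)
merge at #6 (invoked 11): VC(#3)=(0, 2, 0), own-thread bump on T1 → (0, 3, 0)
merge at #7 (invoked 12): VC(#5)=(2, 0, 0), own-thread bump on T0 → (3, 0, 0)
target: VC(#3) = (0, 2, 0)

(0, 2, 0)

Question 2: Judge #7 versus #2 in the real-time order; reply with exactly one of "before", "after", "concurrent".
#7 spans [12,…), #2 spans [3,4]
resp(#2)=4 < inv(#7)=12

after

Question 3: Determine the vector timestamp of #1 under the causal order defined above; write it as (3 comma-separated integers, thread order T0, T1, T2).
root op #4, invoked 6: fresh clock plus T2's own tick → (0, 0, 1)
root op #2, invoked 3: fresh clock plus T1's own tick → (0, 1, 0)
root op #1, invoked 1: fresh clock plus T0's own tick → (1, 0, 0)
from VC(#2)=(0, 1, 0), #3 (invoked 5) maxes components and bumps T1 → (0, 2, 0)
from VC(#1)=(1, 0, 0), #5 (invoked 8) maxes components and bumps T0 → (2, 0, 0)
from VC(#3)=(0, 2, 0), #6 (invoked 11) maxes components and bumps T1 → (0, 3, 0)
from VC(#5)=(2, 0, 0), #7 (invoked 12) maxes components and bumps T0 → (3, 0, 0)
target: VC(#1) = (1, 0, 0)

(1, 0, 0)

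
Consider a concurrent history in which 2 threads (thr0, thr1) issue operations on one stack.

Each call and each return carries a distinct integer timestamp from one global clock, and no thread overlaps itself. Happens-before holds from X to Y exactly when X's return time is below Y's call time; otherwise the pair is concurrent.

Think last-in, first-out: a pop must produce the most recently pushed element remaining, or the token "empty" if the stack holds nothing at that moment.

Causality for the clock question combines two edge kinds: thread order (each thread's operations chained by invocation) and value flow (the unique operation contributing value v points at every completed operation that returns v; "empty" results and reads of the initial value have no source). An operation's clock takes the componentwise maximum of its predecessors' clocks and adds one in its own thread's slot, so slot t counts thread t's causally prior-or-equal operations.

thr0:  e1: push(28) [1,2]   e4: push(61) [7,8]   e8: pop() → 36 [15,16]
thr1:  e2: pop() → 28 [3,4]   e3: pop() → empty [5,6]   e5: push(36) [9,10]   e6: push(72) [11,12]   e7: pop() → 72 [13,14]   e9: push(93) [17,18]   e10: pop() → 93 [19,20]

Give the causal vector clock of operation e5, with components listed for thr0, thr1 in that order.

(1, 3)

e1 (invocation 1): nothing precedes it; thr0's component alone gives (1, 0)
merge at e2 (invoked 3): VC(e1)=(1, 0), own-thread bump on thr1 → (1, 1)
merge at e4 (invoked 7): VC(e1)=(1, 0), own-thread bump on thr0 → (2, 0)
merge at e3 (invoked 5): VC(e2)=(1, 1), own-thread bump on thr1 → (1, 2)
merge at e5 (invoked 9): VC(e3)=(1, 2), own-thread bump on thr1 → (1, 3)
merge at e6 (invoked 11): VC(e5)=(1, 3), own-thread bump on thr1 → (1, 4)
merge at e7 (invoked 13): VC(e6)=(1, 4), own-thread bump on thr1 → (1, 5)
merge at e8 (invoked 15): VC(e4)=(2, 0), VC(e5)=(1, 3), own-thread bump on thr0 → (3, 3)
merge at e9 (invoked 17): VC(e7)=(1, 5), own-thread bump on thr1 → (1, 6)
merge at e10 (invoked 19): VC(e9)=(1, 6), own-thread bump on thr1 → (1, 7)
target: VC(e5) = (1, 3)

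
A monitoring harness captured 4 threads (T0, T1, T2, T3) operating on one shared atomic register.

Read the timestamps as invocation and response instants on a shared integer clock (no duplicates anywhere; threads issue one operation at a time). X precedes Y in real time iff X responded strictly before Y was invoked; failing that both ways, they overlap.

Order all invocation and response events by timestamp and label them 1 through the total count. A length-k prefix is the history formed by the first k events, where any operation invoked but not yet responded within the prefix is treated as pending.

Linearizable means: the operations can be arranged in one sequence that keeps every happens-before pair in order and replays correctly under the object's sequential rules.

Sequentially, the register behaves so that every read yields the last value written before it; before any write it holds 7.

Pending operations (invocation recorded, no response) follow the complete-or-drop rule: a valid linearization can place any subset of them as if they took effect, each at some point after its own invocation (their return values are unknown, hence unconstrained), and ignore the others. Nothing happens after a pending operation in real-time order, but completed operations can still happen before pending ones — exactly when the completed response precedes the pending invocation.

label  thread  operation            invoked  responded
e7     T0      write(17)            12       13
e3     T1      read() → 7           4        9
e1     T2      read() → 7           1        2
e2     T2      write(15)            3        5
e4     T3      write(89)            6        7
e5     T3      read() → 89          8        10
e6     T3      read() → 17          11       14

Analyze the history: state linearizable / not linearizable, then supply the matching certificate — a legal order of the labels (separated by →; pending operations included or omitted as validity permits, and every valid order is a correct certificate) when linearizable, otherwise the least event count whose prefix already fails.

1. e1 read() → 7, leaving value 7
2. e3 read() → 7, leaving value 7
3. e2 write(15), leaving value 15
4. e4 write(89), leaving value 89
5. e5 read() → 89, leaving value 89
6. e7 write(17), leaving value 17
7. e6 read() → 17, leaving value 17

linearizable — witness: e1 → e3 → e2 → e4 → e5 → e7 → e6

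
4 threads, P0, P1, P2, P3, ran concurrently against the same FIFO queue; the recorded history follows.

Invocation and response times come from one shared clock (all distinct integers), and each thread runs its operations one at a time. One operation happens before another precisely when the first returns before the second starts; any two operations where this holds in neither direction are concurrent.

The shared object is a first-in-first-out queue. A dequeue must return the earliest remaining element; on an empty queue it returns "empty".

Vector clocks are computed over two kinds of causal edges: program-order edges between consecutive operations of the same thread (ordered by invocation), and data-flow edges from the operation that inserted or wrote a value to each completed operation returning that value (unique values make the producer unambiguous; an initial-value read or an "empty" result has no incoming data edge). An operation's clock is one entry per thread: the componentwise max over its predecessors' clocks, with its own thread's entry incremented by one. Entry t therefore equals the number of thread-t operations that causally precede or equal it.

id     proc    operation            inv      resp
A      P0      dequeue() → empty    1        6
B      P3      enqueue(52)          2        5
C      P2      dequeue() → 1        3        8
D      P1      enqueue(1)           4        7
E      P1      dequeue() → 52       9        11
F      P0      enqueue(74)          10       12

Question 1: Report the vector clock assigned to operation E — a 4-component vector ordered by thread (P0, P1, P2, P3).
(0, 2, 0, 1)

B, invoked 2, has no incoming edges; only P3's bump applies → (0, 0, 0, 1)
D, invoked 4, has no incoming edges; only P1's bump applies → (0, 1, 0, 0)
A, invoked 1, has no incoming edges; only P0's bump applies → (1, 0, 0, 0)
from VC(D)=(0, 1, 0, 0), C (invoked 3) maxes components and bumps P2 → (0, 1, 1, 0)
from VC(A)=(1, 0, 0, 0), F (invoked 10) maxes components and bumps P0 → (2, 0, 0, 0)
from VC(B)=(0, 0, 0, 1), VC(D)=(0, 1, 0, 0), E (invoked 9) maxes components and bumps P1 → (0, 2, 0, 1)
target: VC(E) = (0, 2, 0, 1)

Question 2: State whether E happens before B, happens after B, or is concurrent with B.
after

E spans [9,11], B spans [2,5]
resp(B)=5 < inv(E)=9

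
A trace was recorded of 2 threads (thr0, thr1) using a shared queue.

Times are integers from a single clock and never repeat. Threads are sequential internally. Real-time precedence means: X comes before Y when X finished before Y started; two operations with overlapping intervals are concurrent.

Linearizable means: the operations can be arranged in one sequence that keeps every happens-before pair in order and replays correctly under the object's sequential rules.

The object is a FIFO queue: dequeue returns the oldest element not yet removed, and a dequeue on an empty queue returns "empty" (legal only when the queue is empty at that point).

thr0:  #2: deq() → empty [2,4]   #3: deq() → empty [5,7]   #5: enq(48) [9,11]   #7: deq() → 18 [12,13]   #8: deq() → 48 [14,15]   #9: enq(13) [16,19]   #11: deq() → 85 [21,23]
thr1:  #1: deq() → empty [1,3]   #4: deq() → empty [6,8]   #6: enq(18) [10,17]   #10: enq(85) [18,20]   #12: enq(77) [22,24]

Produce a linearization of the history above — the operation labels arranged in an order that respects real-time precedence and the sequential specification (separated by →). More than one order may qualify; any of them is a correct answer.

1. #1 deq() → empty, leaving queue <>
2. #2 deq() → empty, leaving queue <>
3. #3 deq() → empty, leaving queue <>
4. #4 deq() → empty, leaving queue <>
5. #6 enq(18), leaving queue <18>
6. #5 enq(48), leaving queue <18,48>
7. #7 deq() → 18, leaving queue <48>
8. #8 deq() → 48, leaving queue <>
9. #10 enq(85), leaving queue <85>
10. #9 enq(13), leaving queue <85,13>
11. #11 deq() → 85, leaving queue <13>
12. #12 enq(77), leaving queue <13,77>

#1 → #2 → #3 → #4 → #6 → #5 → #7 → #8 → #10 → #9 → #11 → #12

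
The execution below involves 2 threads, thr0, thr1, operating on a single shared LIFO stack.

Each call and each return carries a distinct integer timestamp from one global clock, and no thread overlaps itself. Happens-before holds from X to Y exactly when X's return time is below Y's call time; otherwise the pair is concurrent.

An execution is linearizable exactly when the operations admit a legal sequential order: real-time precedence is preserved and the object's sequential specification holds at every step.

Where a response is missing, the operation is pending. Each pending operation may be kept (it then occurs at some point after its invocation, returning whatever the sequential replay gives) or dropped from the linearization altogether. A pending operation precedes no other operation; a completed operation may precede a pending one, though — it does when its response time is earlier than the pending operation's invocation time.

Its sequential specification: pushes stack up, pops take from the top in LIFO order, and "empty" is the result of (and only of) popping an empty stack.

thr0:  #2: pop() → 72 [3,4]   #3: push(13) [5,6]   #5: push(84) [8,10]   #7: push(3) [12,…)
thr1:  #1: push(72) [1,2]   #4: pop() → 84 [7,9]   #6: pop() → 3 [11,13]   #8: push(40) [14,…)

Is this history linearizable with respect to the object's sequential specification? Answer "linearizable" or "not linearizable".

a witness: #1, #2, #3, #5, #4, #7, #6
step 1: #1 push(72) — stack <72>
step 2: #2 pop() → 72 — stack <>
step 3: #3 push(13) — stack <13>
step 4: #5 push(84) — stack <13,84>
step 5: #4 pop() → 84 — stack <13>
step 6: #7 push(3) (pending, included) — stack <13,3>
step 7: #6 pop() → 3 — stack <13>

linearizable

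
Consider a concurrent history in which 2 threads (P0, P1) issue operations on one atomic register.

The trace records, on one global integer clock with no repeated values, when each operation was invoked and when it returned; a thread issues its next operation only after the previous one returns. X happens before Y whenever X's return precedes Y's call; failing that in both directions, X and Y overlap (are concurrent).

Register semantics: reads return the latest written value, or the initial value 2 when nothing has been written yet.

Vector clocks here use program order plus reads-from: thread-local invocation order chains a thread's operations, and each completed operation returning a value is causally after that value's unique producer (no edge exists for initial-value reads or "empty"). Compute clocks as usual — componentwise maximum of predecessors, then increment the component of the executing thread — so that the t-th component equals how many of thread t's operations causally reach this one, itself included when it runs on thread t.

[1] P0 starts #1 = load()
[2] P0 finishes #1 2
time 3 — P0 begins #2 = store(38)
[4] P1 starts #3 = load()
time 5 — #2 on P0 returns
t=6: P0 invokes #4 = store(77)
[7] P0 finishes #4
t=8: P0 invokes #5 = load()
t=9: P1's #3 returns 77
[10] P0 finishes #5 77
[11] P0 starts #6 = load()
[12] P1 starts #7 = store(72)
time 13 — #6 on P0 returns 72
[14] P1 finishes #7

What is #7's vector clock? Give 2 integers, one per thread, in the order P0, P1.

#1, invoked 1, has no incoming edges; only P0's bump applies → (1, 0)
from VC(#1)=(1, 0), #2 (invoked 3) maxes components and bumps P0 → (2, 0)
from VC(#2)=(2, 0), #4 (invoked 6) maxes components and bumps P0 → (3, 0)
from VC(#4)=(3, 0), #3 (invoked 4) maxes components and bumps P1 → (3, 1)
from VC(#4)=(3, 0), #5 (invoked 8) maxes components and bumps P0 → (4, 0)
from VC(#3)=(3, 1), #7 (invoked 12) maxes components and bumps P1 → (3, 2)
from VC(#5)=(4, 0), VC(#7)=(3, 2), #6 (invoked 11) maxes components and bumps P0 → (5, 2)
target: VC(#7) = (3, 2)

(3, 2)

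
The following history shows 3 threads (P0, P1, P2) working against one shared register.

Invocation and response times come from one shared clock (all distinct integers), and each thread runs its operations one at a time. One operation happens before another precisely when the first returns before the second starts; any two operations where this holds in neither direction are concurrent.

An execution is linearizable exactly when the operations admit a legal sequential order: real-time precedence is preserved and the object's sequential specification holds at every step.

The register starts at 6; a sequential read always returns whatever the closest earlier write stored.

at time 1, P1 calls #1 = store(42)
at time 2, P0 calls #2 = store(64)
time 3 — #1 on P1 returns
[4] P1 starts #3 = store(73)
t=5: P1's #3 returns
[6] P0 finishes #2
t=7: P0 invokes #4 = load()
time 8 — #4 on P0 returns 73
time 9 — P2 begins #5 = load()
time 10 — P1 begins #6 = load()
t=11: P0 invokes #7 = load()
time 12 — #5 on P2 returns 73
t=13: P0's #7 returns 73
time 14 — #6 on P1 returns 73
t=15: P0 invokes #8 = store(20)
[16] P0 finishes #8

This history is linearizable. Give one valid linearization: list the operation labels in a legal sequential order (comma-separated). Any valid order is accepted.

#1, #2, #3, #4, #5, #6, #7, #8

1. #1 store(42), leaving value 42
2. #2 store(64), leaving value 64
3. #3 store(73), leaving value 73
4. #4 load() → 73, leaving value 73
5. #5 load() → 73, leaving value 73
6. #6 load() → 73, leaving value 73
7. #7 load() → 73, leaving value 73
8. #8 store(20), leaving value 20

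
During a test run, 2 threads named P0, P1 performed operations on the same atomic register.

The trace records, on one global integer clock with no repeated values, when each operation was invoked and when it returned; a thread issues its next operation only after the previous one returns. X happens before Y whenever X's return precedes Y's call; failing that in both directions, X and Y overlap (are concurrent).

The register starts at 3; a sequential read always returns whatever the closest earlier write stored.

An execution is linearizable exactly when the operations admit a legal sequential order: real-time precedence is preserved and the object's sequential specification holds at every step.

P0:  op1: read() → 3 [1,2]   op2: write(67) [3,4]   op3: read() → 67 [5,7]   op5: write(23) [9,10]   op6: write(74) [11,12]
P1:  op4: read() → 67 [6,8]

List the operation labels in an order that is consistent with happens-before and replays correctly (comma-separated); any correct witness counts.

step 1: op1 read() → 3 — value 3
step 2: op2 write(67) — value 67
step 3: op3 read() → 67 — value 67
step 4: op4 read() → 67 — value 67
step 5: op5 write(23) — value 23
step 6: op6 write(74) — value 74

op1, op2, op3, op4, op5, op6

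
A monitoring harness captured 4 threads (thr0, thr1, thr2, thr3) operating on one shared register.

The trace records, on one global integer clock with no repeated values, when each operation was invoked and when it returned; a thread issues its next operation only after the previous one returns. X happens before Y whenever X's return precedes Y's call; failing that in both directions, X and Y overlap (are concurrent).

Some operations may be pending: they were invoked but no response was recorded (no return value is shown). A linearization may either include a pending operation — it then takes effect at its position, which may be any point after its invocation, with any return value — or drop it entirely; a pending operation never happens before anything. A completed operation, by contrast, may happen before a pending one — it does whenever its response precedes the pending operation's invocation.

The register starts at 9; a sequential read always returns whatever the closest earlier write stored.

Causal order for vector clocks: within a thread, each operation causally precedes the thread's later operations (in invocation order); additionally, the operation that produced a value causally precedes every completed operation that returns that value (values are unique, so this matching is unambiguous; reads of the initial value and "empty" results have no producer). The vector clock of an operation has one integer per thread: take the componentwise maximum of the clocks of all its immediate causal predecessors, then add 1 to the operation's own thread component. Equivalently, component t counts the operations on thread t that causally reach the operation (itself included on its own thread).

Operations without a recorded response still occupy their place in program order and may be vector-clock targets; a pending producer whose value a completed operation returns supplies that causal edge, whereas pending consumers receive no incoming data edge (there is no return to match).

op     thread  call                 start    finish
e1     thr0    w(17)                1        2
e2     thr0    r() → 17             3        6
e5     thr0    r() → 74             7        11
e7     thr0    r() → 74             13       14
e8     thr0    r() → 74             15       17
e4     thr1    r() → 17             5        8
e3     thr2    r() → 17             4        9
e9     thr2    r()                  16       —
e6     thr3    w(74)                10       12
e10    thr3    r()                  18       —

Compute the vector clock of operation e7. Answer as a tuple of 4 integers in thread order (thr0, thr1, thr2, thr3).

invoked at 10, e6 has no predecessors; its own thr3 bump gives (0, 0, 0, 1)
invoked at 1, e1 has no predecessors; its own thr0 bump gives (1, 0, 0, 0)
from VC(e6)=(0, 0, 0, 1), e10 (invoked 18) maxes components and bumps thr3 → (0, 0, 0, 2)
from VC(e1)=(1, 0, 0, 0), e3 (invoked 4) maxes components and bumps thr2 → (1, 0, 1, 0)
from VC(e1)=(1, 0, 0, 0), e4 (invoked 5) maxes components and bumps thr1 → (1, 1, 0, 0)
from VC(e1)=(1, 0, 0, 0), e2 (invoked 3) maxes components and bumps thr0 → (2, 0, 0, 0)
from VC(e3)=(1, 0, 1, 0), e9 (invoked 16) maxes components and bumps thr2 → (1, 0, 2, 0)
from VC(e2)=(2, 0, 0, 0), VC(e6)=(0, 0, 0, 1), e5 (invoked 7) maxes components and bumps thr0 → (3, 0, 0, 1)
from VC(e5)=(3, 0, 0, 1), VC(e6)=(0, 0, 0, 1), e7 (invoked 13) maxes components and bumps thr0 → (4, 0, 0, 1)
from VC(e6)=(0, 0, 0, 1), VC(e7)=(4, 0, 0, 1), e8 (invoked 15) maxes components and bumps thr0 → (5, 0, 0, 1)
target: VC(e7) = (4, 0, 0, 1)

(4, 0, 0, 1)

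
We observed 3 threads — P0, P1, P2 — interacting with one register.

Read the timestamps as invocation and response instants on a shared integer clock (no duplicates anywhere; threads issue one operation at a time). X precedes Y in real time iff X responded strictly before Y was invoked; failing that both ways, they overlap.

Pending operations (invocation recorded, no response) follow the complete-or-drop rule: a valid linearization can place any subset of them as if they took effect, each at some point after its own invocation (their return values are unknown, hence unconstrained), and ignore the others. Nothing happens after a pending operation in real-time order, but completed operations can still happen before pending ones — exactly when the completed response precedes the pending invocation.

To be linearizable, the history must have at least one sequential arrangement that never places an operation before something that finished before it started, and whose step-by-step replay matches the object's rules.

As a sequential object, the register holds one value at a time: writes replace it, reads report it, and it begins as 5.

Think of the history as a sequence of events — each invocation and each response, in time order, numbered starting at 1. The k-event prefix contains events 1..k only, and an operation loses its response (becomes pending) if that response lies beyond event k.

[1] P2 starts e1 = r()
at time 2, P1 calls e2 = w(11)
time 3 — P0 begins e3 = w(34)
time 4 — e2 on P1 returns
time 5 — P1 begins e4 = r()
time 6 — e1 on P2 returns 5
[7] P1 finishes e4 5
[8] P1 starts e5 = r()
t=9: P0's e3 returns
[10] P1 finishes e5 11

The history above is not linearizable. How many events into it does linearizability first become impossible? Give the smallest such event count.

events 1..6 are linearizable, e.g. via e1, e2:
1. e1 r() → 5, leaving value 5
2. e2 w(11), leaving value 11
at event 7 (e4's time-7 response) nothing linearizes any more
no escape via the 1 pending operation (e3): every completion choice fails
take e1, e2, e4 (pending dropped): step 3 already fails, because e4 r() → 5 cannot occur there
take e2, e1, e4 (pending dropped): step 2 already fails, because e1 r() → 5 cannot occur there

7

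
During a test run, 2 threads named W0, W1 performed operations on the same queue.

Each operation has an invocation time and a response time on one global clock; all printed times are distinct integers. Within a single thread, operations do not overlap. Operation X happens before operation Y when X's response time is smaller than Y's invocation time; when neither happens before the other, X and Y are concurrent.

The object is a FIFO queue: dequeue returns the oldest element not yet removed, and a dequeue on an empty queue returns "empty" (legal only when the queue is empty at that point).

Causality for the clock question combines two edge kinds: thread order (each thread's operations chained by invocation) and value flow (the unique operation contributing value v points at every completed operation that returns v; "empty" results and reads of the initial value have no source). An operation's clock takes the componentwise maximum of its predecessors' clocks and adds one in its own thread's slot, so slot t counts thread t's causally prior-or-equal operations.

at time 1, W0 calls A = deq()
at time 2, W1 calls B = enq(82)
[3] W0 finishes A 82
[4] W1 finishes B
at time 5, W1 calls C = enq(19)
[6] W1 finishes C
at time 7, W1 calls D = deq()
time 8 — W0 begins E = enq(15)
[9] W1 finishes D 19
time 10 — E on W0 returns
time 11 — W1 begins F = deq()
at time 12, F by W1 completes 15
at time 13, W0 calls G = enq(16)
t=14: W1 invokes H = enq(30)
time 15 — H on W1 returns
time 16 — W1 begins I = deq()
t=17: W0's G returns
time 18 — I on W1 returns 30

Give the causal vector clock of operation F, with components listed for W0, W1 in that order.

(2, 4)

B, invoked 2, has no incoming edges; only W1's bump applies → (0, 1)
C, invoked 5, takes VC(B)=(0, 1) under max, adds 1 for W1 → (0, 2)
A, invoked 1, takes VC(B)=(0, 1) under max, adds 1 for W0 → (1, 1)
D, invoked 7, takes VC(C)=(0, 2) under max, adds 1 for W1 → (0, 3)
E, invoked 8, takes VC(A)=(1, 1) under max, adds 1 for W0 → (2, 1)
G, invoked 13, takes VC(E)=(2, 1) under max, adds 1 for W0 → (3, 1)
F, invoked 11, takes VC(D)=(0, 3), VC(E)=(2, 1) under max, adds 1 for W1 → (2, 4)
H, invoked 14, takes VC(F)=(2, 4) under max, adds 1 for W1 → (2, 5)
I, invoked 16, takes VC(H)=(2, 5) under max, adds 1 for W1 → (2, 6)
target: VC(F) = (2, 4)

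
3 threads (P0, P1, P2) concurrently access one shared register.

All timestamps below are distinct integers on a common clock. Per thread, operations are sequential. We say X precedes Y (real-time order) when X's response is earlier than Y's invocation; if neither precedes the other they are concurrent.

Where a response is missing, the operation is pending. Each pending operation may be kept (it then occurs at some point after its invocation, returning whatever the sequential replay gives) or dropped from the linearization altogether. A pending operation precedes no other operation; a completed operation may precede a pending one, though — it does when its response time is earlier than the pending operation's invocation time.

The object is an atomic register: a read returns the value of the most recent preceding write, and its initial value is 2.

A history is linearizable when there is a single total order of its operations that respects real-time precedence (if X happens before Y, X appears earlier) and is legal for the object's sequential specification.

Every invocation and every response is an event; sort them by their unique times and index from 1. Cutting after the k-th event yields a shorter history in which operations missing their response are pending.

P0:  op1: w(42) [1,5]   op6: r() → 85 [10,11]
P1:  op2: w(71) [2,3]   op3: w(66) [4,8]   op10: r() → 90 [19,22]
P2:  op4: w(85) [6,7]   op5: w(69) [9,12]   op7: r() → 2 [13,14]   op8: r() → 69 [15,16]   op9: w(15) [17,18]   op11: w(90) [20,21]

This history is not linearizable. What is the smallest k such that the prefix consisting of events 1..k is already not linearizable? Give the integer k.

14

events 1..13 are still linearizable — one witness is op1, op2, op3, op4, op6, op5:
step 1: op1 w(42) — value 42
step 2: op2 w(71) — value 71
step 3: op3 w(66) — value 66
step 4: op4 w(85) — value 85
step 5: op6 r() → 85 — value 85
step 6: op5 w(69) — value 69
at event 14 (op7's time-14 response) nothing linearizes any more
one such order, op1, op2, op3, op4, op5, op6, op7, breaks at step 6 where op6 r() → 85 is illegal
one such order, op1, op2, op3, op4, op6, op5, op7, breaks at step 7 where op7 r() → 2 is illegal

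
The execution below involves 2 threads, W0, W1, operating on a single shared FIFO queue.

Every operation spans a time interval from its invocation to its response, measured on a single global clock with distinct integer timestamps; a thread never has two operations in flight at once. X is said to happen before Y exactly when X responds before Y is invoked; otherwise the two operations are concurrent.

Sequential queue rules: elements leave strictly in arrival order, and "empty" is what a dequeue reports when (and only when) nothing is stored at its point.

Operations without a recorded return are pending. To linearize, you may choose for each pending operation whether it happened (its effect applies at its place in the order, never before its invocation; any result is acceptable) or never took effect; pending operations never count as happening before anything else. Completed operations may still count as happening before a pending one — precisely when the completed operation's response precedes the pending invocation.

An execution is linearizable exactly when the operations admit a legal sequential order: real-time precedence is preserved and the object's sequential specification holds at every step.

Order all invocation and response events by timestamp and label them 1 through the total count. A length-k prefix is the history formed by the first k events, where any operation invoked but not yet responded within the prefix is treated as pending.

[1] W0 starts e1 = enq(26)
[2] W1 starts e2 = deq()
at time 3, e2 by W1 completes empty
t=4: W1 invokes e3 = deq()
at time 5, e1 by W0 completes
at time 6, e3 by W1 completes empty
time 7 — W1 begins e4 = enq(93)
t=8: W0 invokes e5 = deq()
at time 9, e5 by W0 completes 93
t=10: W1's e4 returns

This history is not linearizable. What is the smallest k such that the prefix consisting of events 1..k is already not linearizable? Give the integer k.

9

a valid linearization of events 1..8 exists, for instance e2, e3, e1:
1. e2 deq() → empty, leaving queue <>
2. e3 deq() → empty, leaving queue <>
3. e1 enq(26), leaving queue <26>
event 9 — e5's response, time 9 — after it, nothing linearizes
include/drop combinations of the 1 pending operation (e4) were all tried; none helps
sample order e1, e2, e3, e5 (pending dropped) stalls at step 2 — e2 deq() → empty has no legal effect
sample order e2, e1, e3, e5 (pending dropped) stalls at step 3 — e3 deq() → empty has no legal effect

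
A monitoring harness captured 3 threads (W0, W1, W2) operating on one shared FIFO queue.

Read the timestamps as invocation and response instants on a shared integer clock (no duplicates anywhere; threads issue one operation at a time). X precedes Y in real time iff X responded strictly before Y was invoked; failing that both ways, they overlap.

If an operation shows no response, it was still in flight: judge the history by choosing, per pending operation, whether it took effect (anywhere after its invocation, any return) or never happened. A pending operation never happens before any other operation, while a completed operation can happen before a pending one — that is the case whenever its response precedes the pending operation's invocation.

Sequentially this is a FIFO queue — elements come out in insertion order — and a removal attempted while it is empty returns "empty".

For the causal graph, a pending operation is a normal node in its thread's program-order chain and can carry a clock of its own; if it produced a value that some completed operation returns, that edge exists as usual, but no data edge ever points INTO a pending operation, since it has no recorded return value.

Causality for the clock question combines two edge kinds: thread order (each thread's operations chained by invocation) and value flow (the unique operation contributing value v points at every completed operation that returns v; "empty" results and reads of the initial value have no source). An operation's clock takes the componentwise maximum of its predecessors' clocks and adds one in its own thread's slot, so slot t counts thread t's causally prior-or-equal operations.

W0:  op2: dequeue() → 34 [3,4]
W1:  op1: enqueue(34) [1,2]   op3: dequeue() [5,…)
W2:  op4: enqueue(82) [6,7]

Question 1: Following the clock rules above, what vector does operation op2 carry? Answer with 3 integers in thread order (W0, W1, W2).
(1, 1, 0)

root op op4, invoked 6: fresh clock plus W2's own tick → (0, 0, 1)
root op op1, invoked 1: fresh clock plus W1's own tick → (0, 1, 0)
invoked at 5, op3 merges VC(op1)=(0, 1, 0) and bumps W1's slot → (0, 2, 0)
invoked at 3, op2 merges VC(op1)=(0, 1, 0) and bumps W0's slot → (1, 1, 0)
target: VC(op2) = (1, 1, 0)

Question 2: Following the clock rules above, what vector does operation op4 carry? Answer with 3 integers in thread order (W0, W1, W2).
(0, 0, 1)

no predecessors for op4 (invoked 6): W2 increments from zero → (0, 0, 1)
no predecessors for op1 (invoked 1): W1 increments from zero → (0, 1, 0)
op3 (invocation 5): componentwise max over VC(op1)=(0, 1, 0), +1 at W1, giving (0, 2, 0)
op2 (invocation 3): componentwise max over VC(op1)=(0, 1, 0), +1 at W0, giving (1, 1, 0)
target: VC(op4) = (0, 0, 1)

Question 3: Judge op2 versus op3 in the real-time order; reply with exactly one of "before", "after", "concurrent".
before

op2 spans [3,4], op3 spans [5,…)
resp(op2)=4 < inv(op3)=5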